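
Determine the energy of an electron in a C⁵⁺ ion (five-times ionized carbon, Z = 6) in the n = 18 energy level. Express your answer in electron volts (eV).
-1.51174 eV

The energy levels of a hydrogen-like atom are given by:
E_n = -13.6057 Z² / n² eV  (with Z = 6 for C⁵⁺)

For n = 18:
E_18 = -13.6057 × 6² / 18²
E_18 = -13.6057 × 36 / 324
E_18 = -1.51174 eV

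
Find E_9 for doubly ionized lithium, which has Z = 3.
-1.5117 eV

For hydrogen-like ions, the energy levels scale with Z²:
E_n = -13.6057 Z² / n² eV

For Li²⁺ (Z = 3) at n = 9:
E_9 = -13.6057 × 3² / 9²
E_9 = -13.6057 × 9 / 81
E_9 = -122.4513 / 81
E_9 = -1.5117 eV

The energy is 9 times more negative than hydrogen at the same n due to the stronger nuclear charge.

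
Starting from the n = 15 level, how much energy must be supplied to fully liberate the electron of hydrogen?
0.0605 eV

The ionization energy is the energy needed to remove the electron completely (n → ∞).

For hydrogen, E_n = -13.6057 eV / n².

At n = 15: E_15 = -13.6057 / 15² = -0.0604698 eV
At n = ∞: E_∞ = 0 eV

Ionization energy = E_∞ - E_15 = 0 - (-0.0604698) = 0.0604698 eV
Ionization energy ≈ 0.0605 eV

This is also called the binding energy of the electron in state n = 15.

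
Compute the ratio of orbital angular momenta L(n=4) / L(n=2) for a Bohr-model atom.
2.00

In the Bohr model, L_n = nℏ, so the ratio is purely the ratio of quantum numbers:

L_4/L_2 = 4ℏ / 2ℏ = 4/2 = 2.00

The angular momentum scales linearly with n.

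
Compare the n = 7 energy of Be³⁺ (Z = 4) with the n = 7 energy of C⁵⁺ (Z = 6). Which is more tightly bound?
C⁵⁺ at n = 7 (E = -9.996 eV)

Using E_n = -13.6057 Z² / n² eV:

Be³⁺ (Z = 4) at n = 7:
E = -13.6057 × 4² / 7² = -13.6057 × 16 / 49 = -4.442678 eV

C⁵⁺ (Z = 6) at n = 7:
E = -13.6057 × 6² / 7² = -13.6057 × 36 / 49 = -9.996024 eV

Since -9.996024 eV < -4.442678 eV,
C⁵⁺ at n = 7 is more tightly bound (requires more energy to ionize).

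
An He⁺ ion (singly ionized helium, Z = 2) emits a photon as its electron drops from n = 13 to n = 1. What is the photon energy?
54.100772 eV

The energy levels are E_n = -13.6057 Z² eV / n².

Energy at n = 13: E_13 = -13.6057 × 2² / 13² = -0.322028402 eV
Energy at n = 1: E_1 = -13.6057 × 2² / 1² = -54.422800000 eV

For emission (electron falling to lower state), the photon energy is:
E_photon = E_13 - E_1 = |-0.322028402 - (-54.422800000)|
E_photon = 54.100772 eV

This energy is carried away by the emitted photon.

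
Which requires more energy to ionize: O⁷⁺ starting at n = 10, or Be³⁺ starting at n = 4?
Be³⁺ at n = 4 (E = -13.61 eV)

Using E_n = -13.6057 Z² / n² eV:

O⁷⁺ (Z = 8) at n = 10:
E = -13.6057 × 8² / 10² = -13.6057 × 64 / 100 = -8.70765 eV

Be³⁺ (Z = 4) at n = 4:
E = -13.6057 × 4² / 4² = -13.6057 × 16 / 16 = -13.60570 eV

Since -13.60570 eV < -8.70765 eV,
Be³⁺ at n = 4 is more tightly bound (requires more energy to ionize).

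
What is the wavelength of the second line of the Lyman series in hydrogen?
102.5173 nm

The lines of a series are numbered from the longest wavelength (smallest ΔE) outward; the second line is the transition from n = n_f + 2 to n_f.
The Lyman series has all transitions ending at n_f = 1.

For H, the second line (β-line) is the jump from n = 3 to n = 1:
E_3 = -13.6057 / 3² = -1.5117444 eV
E_1 = -13.6057 / 1² = -13.6057000 eV
ΔE = E_3 - E_1 = 12.0939556 eV

λ = hc/E = 1239.84 eV·nm / 12.0939556 eV
λ = 102.5173 nm

This is the β-line of the Lyman series in H.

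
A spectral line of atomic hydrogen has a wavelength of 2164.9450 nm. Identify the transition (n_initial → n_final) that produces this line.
n = 7 → n = 4

First, find the photon energy from the wavelength (hc = 1239.84 eV·nm):
E = hc/λ = 1239.84 eV·nm / 2164.9450 nm = 0.57268891 eV

The energy levels of hydrogen satisfy E_n = -13.6057 / n² eV, so an emission n_i → n_f releases
ΔE = 13.6057 × (1/n_f² − 1/n_i²) eV.

Setting ΔE equal to the photon energy:
1/n_f² − 1/n_i² = 0.57268891 / 13.6057 = 0.042091837

Since 1/n_i² must be positive, we need 1/n_f² > 0.042091837, i.e. n_f ≤ 4. For each allowed n_f, solve n_i = (1/n_f² − 0.042091837)^(−1/2) and check whether it is a whole number:
  n_f = 1: 1/n_i² = 1.000000000 − 0.042091837 = 0.957908163 → n_i = 1.022  (not an integer) ✗
  n_f = 2: 1/n_i² = 0.250000000 − 0.042091837 = 0.207908163 → n_i = 2.193  (not an integer) ✗
  n_f = 3: 1/n_i² = 0.111111111 − 0.042091837 = 0.069019274 → n_i = 3.806  (not an integer) ✗
  n_f = 4: 1/n_i² = 0.062500000 − 0.042091837 = 0.020408163 → n_i = 7.000  → integer, n_i = 7 ✓

Only n_f = 4 gives an integer upper level, n_i = 7.

The transition is from n = 7 to n = 4 (emission).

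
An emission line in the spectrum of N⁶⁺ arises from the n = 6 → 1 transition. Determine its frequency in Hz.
1.56725e+17 Hz

First, find the transition energy:
E_6 = -13.6057 × 7² / 6² = -18.5188694 eV
E_1 = -13.6057 × 7² / 1² = -666.6793000 eV
|ΔE| = |E_1 - E_6| = 648.1604306 eV

Convert to Joules: E = 648.1604306 eV × (1.602177 × 10⁻¹⁹ J/eV) = 1.0384677e-16 J

Using E = hf:
f = E/h = 1.0384677e-16 J / (6.62607 × 10⁻³⁴ J·s)
f = 1.56725e+17 Hz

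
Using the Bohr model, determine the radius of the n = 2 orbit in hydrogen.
0.2117 nm (or 2.1167 Å)

The Bohr radius formula is:
r_n = n² a₀ / Z

where a₀ = 0.0529177 nm is the Bohr radius.

For H (Z = 1) at n = 2:
r_2 = 2² × 0.0529177 nm / 1
r_2 = 4 × 0.0529177 nm / 1
r_2 = 0.21167 nm / 1
r_2 = 0.2117 nm

The electron orbits at approximately 0.2117 nm from the nucleus.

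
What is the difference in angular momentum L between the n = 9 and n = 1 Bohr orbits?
8.43657e-34 J·s (or 8ℏ)

In the Bohr model, L_n = nℏ where ℏ = 1.0545718e-34 J·s.

L_9 = 9ℏ = 9.4911462e-34 J·s
L_1 = 1ℏ = 1.0545718e-34 J·s

ΔL = L_9 - L_1 = (9 - 1)ℏ = 8ℏ
ΔL = 8 × 1.0545718e-34 J·s = 8.43657e-34 J·s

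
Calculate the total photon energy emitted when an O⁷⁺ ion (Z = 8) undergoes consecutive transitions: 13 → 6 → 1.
865.61235 eV

The energy levels of O⁷⁺ are E_n = -13.6057 × 8² / n² eV.

First transition (13 → 6):
ΔE₁ = |E_6 - E_13|
ΔE₁ = |-24.18791111111 - (-5.15245443787)| = 19.03545667 eV

Second transition (6 → 1):
ΔE₂ = |E_1 - E_6|
ΔE₂ = |-870.76480000000 - (-24.18791111111)| = 846.57688889 eV

Total energy released:
E_total = ΔE₁ + ΔE₂ = 19.03545667 + 846.57688889 = 865.61235 eV

Note: This equals the direct transition 13 → 1: 865.61235 eV ✓
Energy is conserved regardless of the path taken.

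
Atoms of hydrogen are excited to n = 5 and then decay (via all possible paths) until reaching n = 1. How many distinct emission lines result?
10

The electron can occupy levels n = 1, 2, ..., 5 during de-excitation — that is m = 5 - 1 + 1 = 5 distinct levels.

The number of distinct spectral lines equals the number of ways to choose 2 of these m levels (each pair gives one possible emission transition):

Number of lines = m(m-1)/2 = 5×4/2 = 10

These correspond to all possible transitions between the 5 levels:
5 → 4, 5 → 3, 5 → 2, 5 → 1, 4 → 3, 4 → 2, 4 → 1, 3 → 2...

Each transition produces a photon with a unique energy (and thus wavelength). This count does not depend on Z.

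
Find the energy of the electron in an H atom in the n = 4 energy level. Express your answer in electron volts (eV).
-0.850 eV

The energy levels of a hydrogen-like atom are given by:
E_n = -13.6057 eV / n²

For n = 4:
E_4 = -13.6057 eV / 4²
E_4 = -13.6057 eV / 16
E_4 = -0.850 eV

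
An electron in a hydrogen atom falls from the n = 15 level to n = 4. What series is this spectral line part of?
Brackett series

The spectral series in hydrogen are named based on the final (lower) energy level:
- Lyman series: n_final = 1 (ultraviolet)
- Balmer series: n_final = 2 (visible/near-UV)
- Paschen series: n_final = 3 (infrared)
- Brackett series: n_final = 4 (infrared)
- Pfund series: n_final = 5 (far infrared)

Since this transition ends at n = 4, it belongs to the Brackett series.

For reference, this 15 → 4 line has photon energy
ΔE = 13.6057 eV × (1/4² - 1/15²) = 0.78988647222 eV,
corresponding to wavelength λ = hc/ΔE = 1239.84 eV·nm / 0.78988647222 eV = 1569.64329 nm in the infrared region.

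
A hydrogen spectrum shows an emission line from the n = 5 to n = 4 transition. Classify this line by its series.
Brackett series

The spectral series in hydrogen are named based on the final (lower) energy level:
- Lyman series: n_final = 1 (ultraviolet)
- Balmer series: n_final = 2 (visible/near-UV)
- Paschen series: n_final = 3 (infrared)
- Brackett series: n_final = 4 (infrared)
- Pfund series: n_final = 5 (far infrared)

Since this transition ends at n = 4, it belongs to the Brackett series.

For reference, this 5 → 4 line has photon energy
ΔE = 13.6057 eV × (1/4² - 1/5²) = 0.306128250 eV,
corresponding to wavelength λ = hc/ΔE = 1239.84 eV·nm / 0.306128250 eV = 4050.067 nm in the infrared region.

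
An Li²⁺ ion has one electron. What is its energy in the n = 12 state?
-0.85036 eV

For hydrogen-like ions, the energy levels scale with Z²:
E_n = -13.6057 Z² / n² eV

For Li²⁺ (Z = 3) at n = 12:
E_12 = -13.6057 × 3² / 12²
E_12 = -13.6057 × 9 / 144
E_12 = -122.4513 / 144
E_12 = -0.85036 eV

The energy is 9 times more negative than hydrogen at the same n due to the stronger nuclear charge.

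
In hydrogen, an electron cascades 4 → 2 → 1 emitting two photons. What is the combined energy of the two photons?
12.755344 eV

The energy levels of hydrogen are E_n = -13.6057 / n² eV.

First transition (4 → 2):
ΔE₁ = |E_2 - E_4|
ΔE₁ = |-3.401425000000 - (-0.850356250000)| = 2.551068750 eV

Second transition (2 → 1):
ΔE₂ = |E_1 - E_2|
ΔE₂ = |-13.605700000000 - (-3.401425000000)| = 10.204275000 eV

Total energy released:
E_total = ΔE₁ + ΔE₂ = 2.551068750 + 10.204275000 = 12.755344 eV

Note: This equals the direct transition 4 → 1: 12.755344 eV ✓
Energy is conserved regardless of the path taken.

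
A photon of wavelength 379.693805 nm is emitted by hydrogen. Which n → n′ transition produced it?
n = 10 → n = 2

First, find the photon energy from the wavelength (hc = 1239.84 eV·nm):
E = hc/λ = 1239.84 eV·nm / 379.693805 nm = 3.2653680 eV

The energy levels of hydrogen satisfy E_n = -13.6057 / n² eV, so an emission n_i → n_f releases
ΔE = 13.6057 × (1/n_f² − 1/n_i²) eV.

Setting ΔE equal to the photon energy:
1/n_f² − 1/n_i² = 3.2653680 / 13.6057 = 0.24000000

Since 1/n_i² must be positive, we need 1/n_f² > 0.24000000, i.e. n_f ≤ 2. For each allowed n_f, solve n_i = (1/n_f² − 0.24000000)^(−1/2) and check whether it is a whole number:
  n_f = 1: 1/n_i² = 1.00000000 − 0.24000000 = 0.76000000 → n_i = 1.147  (not an integer) ✗
  n_f = 2: 1/n_i² = 0.25000000 − 0.24000000 = 0.01000000 → n_i = 10.000  → integer, n_i = 10 ✓

Only n_f = 2 gives an integer upper level, n_i = 10.

The transition is from n = 10 to n = 2 (emission).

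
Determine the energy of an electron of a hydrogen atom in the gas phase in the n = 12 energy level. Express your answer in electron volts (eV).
-0.0945 eV

The energy levels of a hydrogen-like atom are given by:
E_n = -13.6057 eV / n²

For n = 12:
E_12 = -13.6057 eV / 12²
E_12 = -13.6057 eV / 144
E_12 = -0.0945 eV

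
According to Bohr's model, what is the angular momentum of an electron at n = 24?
2.53e-33 J·s (or 24ℏ)

In the Bohr model, angular momentum is quantized:
L = nℏ

where ℏ = h/(2π) = 1.0546e-34 J·s

For n = 24:
L = 24 × 1.0546e-34 J·s
L = 2.53e-33 J·s

This can also be written as L = 24ℏ.
The angular momentum is an integer multiple of the reduced Planck constant.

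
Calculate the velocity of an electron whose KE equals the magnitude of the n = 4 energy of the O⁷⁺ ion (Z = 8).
4.3754e+06 m/s (or 1.4595% of c)

The binding energy at n = 4 for O⁷⁺ is:
E_4 = -13.6057 × 8²/4² = -54.422800 eV
|E_4| = 54.422800 eV

Convert to Joules:
KE = 54.422800 eV × (1.602177 × 10⁻¹⁹ J/eV) = 8.719496e-18 J

Using KE = ½mv²:
v = √(2·KE/m_e)
v = √(2 × 8.719496e-18 J / 9.10938 × 10⁻³¹ kg)
v = 4.3754e+06 m/s

This is approximately 1.4595% the speed of light.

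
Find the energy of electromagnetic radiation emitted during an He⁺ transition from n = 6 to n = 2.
12.09 eV

The energy levels are E_n = -13.6057 Z² eV / n².

Energy at n = 6: E_6 = -13.6057 × 2² / 6² = -1.51174 eV
Energy at n = 2: E_2 = -13.6057 × 2² / 2² = -13.60570 eV

For emission (electron falling to lower state), the photon energy is:
E_photon = E_6 - E_2 = |-1.51174 - (-13.60570)|
E_photon = 12.09 eV

This energy is carried away by the emitted photon.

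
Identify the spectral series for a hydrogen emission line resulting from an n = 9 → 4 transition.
Brackett series

The spectral series in hydrogen are named based on the final (lower) energy level:
- Lyman series: n_final = 1 (ultraviolet)
- Balmer series: n_final = 2 (visible/near-UV)
- Paschen series: n_final = 3 (infrared)
- Brackett series: n_final = 4 (infrared)
- Pfund series: n_final = 5 (far infrared)

Since this transition ends at n = 4, it belongs to the Brackett series.

For reference, this 9 → 4 line has photon energy
ΔE = 13.6057 eV × (1/4² - 1/9²) = 0.6823846451 eV,
corresponding to wavelength λ = hc/ΔE = 1239.84 eV·nm / 0.6823846451 eV = 1816.9225 nm in the infrared region.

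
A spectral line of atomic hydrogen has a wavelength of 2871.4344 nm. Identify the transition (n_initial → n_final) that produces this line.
n = 11 → n = 5

First, find the photon energy from the wavelength (hc = 1239.84 eV·nm):
E = hc/λ = 1239.84 eV·nm / 2871.4344 nm = 0.43178420 eV

The energy levels of hydrogen satisfy E_n = -13.6057 / n² eV, so an emission n_i → n_f releases
ΔE = 13.6057 × (1/n_f² − 1/n_i²) eV.

Setting ΔE equal to the photon energy:
1/n_f² − 1/n_i² = 0.43178420 / 13.6057 = 0.031735537

Since 1/n_i² must be positive, we need 1/n_f² > 0.031735537, i.e. n_f ≤ 5. For each allowed n_f, solve n_i = (1/n_f² − 0.031735537)^(−1/2) and check whether it is a whole number:
  n_f = 1: 1/n_i² = 1.000000000 − 0.031735537 = 0.968264463 → n_i = 1.016  (not an integer) ✗
  n_f = 2: 1/n_i² = 0.250000000 − 0.031735537 = 0.218264463 → n_i = 2.140  (not an integer) ✗
  n_f = 3: 1/n_i² = 0.111111111 − 0.031735537 = 0.079375574 → n_i = 3.549  (not an integer) ✗
  n_f = 4: 1/n_i² = 0.062500000 − 0.031735537 = 0.030764463 → n_i = 5.701  (not an integer) ✗
  n_f = 5: 1/n_i² = 0.040000000 − 0.031735537 = 0.008264463 → n_i = 11.000  → integer, n_i = 11 ✓

Only n_f = 5 gives an integer upper level, n_i = 11.

The transition is from n = 11 to n = 5 (emission).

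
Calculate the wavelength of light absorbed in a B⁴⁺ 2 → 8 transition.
15.552 nm

First, find the transition energy using E_n = -13.6057 Z² / n² eV:
E_2 = -13.6057 × 5² / 2² = -85.03563 eV
E_8 = -13.6057 × 5² / 8² = -5.31473 eV

Photon energy: |ΔE| = |E_8 - E_2| = 79.72090 eV

Convert to wavelength using E = hc/λ with hc = 1239.84 eV·nm:
λ = hc/E = 1239.84 eV·nm / 79.72090 eV
λ = 15.552 nm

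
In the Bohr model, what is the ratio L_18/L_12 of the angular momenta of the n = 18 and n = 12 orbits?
1.500

In the Bohr model, L_n = nℏ, so the ratio is purely the ratio of quantum numbers:

L_18/L_12 = 18ℏ / 12ℏ = 18/12 = 1.500

The angular momentum scales linearly with n.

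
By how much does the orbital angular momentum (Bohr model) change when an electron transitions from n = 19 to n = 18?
1.05457e-34 J·s (or 1ℏ)

In the Bohr model, L_n = nℏ where ℏ = 1.0545718e-34 J·s.

L_19 = 19ℏ = 2.0036864e-33 J·s
L_18 = 18ℏ = 1.8982292e-33 J·s

ΔL = L_19 - L_18 = (19 - 18)ℏ = 1ℏ
ΔL = 1 × 1.0545718e-34 J·s = 1.05457e-34 J·s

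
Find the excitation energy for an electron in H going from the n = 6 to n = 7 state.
0.1003 eV

The energy levels of a hydrogen-like atom are E_n = -13.6057 eV / n².

Energy at n = 6: E_6 = -13.6057 / 6² = -0.3779361 eV
Energy at n = 7: E_7 = -13.6057 / 7² = -0.2776673 eV

The excitation energy is the difference:
ΔE = E_7 - E_6
ΔE = -0.2776673 - (-0.3779361)
ΔE = 0.1003 eV

Since this is positive, energy must be absorbed (photon absorption).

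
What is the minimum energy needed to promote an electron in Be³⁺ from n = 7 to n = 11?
2.643577 eV

The energy levels of a hydrogen-like atom are E_n = -13.6057 Z² eV / n².

Energy at n = 7: E_7 = -13.6057 × 4² / 7² = -4.442677551 eV
Energy at n = 11: E_11 = -13.6057 × 4² / 11² = -1.799100826 eV

The excitation energy is the difference:
ΔE = E_11 - E_7
ΔE = -1.799100826 - (-4.442677551)
ΔE = 2.643577 eV

Since this is positive, energy must be absorbed (photon absorption).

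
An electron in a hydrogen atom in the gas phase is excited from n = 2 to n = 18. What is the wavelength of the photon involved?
369.06238 nm

First, find the transition energy using E_n = -13.6057 / n² eV:
E_2 = -13.6057 / 2² = -3.401425000 eV
E_18 = -13.6057 / 18² = -0.041992901 eV

Photon energy: |ΔE| = |E_18 - E_2| = 3.359432099 eV

Convert to wavelength using E = hc/λ with hc = 1239.84 eV·nm:
λ = hc/E = 1239.84 eV·nm / 3.359432099 eV
λ = 369.06238 nm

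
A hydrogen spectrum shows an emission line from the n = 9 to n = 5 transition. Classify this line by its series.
Pfund series

The spectral series in hydrogen are named based on the final (lower) energy level:
- Lyman series: n_final = 1 (ultraviolet)
- Balmer series: n_final = 2 (visible/near-UV)
- Paschen series: n_final = 3 (infrared)
- Brackett series: n_final = 4 (infrared)
- Pfund series: n_final = 5 (far infrared)

Since this transition ends at n = 5, it belongs to the Pfund series.

For reference, this 9 → 5 line has photon energy
ΔE = 13.6057 eV × (1/5² - 1/9²) = 0.3762563951 eV,
corresponding to wavelength λ = hc/ΔE = 1239.84 eV·nm / 0.3762563951 eV = 3295.1998 nm in the far infrared region.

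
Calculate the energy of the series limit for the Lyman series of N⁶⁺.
666.6793 eV

The series limit corresponds to the transition from n = ∞ to n = 1.
This is the highest energy (shortest wavelength) transition in the Lyman series.

E_∞ = 0 eV
E_1 = -13.6057 × 7² / 1² = -666.6793 eV

Energy at series limit:
ΔE = E_∞ - E_1 = 0 - (-666.6793) = 666.6793 eV

This energy equals the ionization energy from the n = 1 state of N⁶⁺.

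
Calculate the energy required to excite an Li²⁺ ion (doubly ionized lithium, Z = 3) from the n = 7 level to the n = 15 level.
1.95 eV

The energy levels of a hydrogen-like atom are E_n = -13.6057 Z² eV / n².

Energy at n = 7: E_7 = -13.6057 × 3² / 7² = -2.49901 eV
Energy at n = 15: E_15 = -13.6057 × 3² / 15² = -0.54423 eV

The excitation energy is the difference:
ΔE = E_15 - E_7
ΔE = -0.54423 - (-2.49901)
ΔE = 1.95 eV

Since this is positive, energy must be absorbed (photon absorption).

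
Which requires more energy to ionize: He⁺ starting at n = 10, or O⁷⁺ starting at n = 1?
O⁷⁺ at n = 1 (E = -870.76480 eV)

Using E_n = -13.6057 Z² / n² eV:

He⁺ (Z = 2) at n = 10:
E = -13.6057 × 2² / 10² = -13.6057 × 4 / 100 = -0.54422800 eV

O⁷⁺ (Z = 8) at n = 1:
E = -13.6057 × 8² / 1² = -13.6057 × 64 / 1 = -870.76480000 eV

Since -870.76480000 eV < -0.54422800 eV,
O⁷⁺ at n = 1 is more tightly bound (requires more energy to ionize).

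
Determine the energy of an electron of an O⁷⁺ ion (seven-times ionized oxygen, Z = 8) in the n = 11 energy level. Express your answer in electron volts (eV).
-7.1964 eV

The energy levels of a hydrogen-like atom are given by:
E_n = -13.6057 Z² / n² eV  (with Z = 8 for O⁷⁺)

For n = 11:
E_11 = -13.6057 × 8² / 11²
E_11 = -13.6057 × 64 / 121
E_11 = -7.1964 eV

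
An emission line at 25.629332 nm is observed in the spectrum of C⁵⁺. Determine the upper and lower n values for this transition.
n = 9 → n = 3

First, find the photon energy from the wavelength (hc = 1239.84 eV·nm):
E = hc/λ = 1239.84 eV·nm / 25.629332 nm = 48.375822 eV

The energy levels of C⁵⁺ satisfy E_n = -13.6057 × 6² / n² eV, so an emission n_i → n_f releases
ΔE = 13.6057 × 6² × (1/n_f² − 1/n_i²) eV.

Setting ΔE equal to the photon energy:
1/n_f² − 1/n_i² = 48.375822 / (13.6057 × 6²) = 0.098765432

Since 1/n_i² must be positive, we need 1/n_f² > 0.098765432, i.e. n_f ≤ 3. For each allowed n_f, solve n_i = (1/n_f² − 0.098765432)^(−1/2) and check whether it is a whole number:
  n_f = 1: 1/n_i² = 1.000000000 − 0.098765432 = 0.901234568 → n_i = 1.053  (not an integer) ✗
  n_f = 2: 1/n_i² = 0.250000000 − 0.098765432 = 0.151234568 → n_i = 2.571  (not an integer) ✗
  n_f = 3: 1/n_i² = 0.111111111 − 0.098765432 = 0.012345679 → n_i = 9.000  → integer, n_i = 9 ✓

Only n_f = 3 gives an integer upper level, n_i = 9.

The transition is from n = 9 to n = 3 (emission).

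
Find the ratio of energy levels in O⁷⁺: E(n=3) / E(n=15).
25.000

Using E_n = -13.6057 Z² / n² eV with Z = 8:

E_3 = -13.6057 × 8² / 3² = -870.7648 / 9 = -96.751644444 eV
E_15 = -13.6057 × 8² / 15² = -870.7648 / 225 = -3.870065778 eV

The ratio is:
E_3/E_15 = (-96.751644444) / (-3.870065778)
E_3/E_15 = (-870.7648/9) / (-870.7648/225)
E_3/E_15 = 225/9
E_3/E_15 = 25.000
(Note: the Z² factors cancel in the ratio.)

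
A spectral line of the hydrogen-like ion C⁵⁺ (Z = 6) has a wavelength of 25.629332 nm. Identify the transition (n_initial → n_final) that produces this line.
n = 9 → n = 3

First, find the photon energy from the wavelength (hc = 1239.84 eV·nm):
E = hc/λ = 1239.84 eV·nm / 25.629332 nm = 48.375822 eV

The energy levels of C⁵⁺ satisfy E_n = -13.6057 × 6² / n² eV, so an emission n_i → n_f releases
ΔE = 13.6057 × 6² × (1/n_f² − 1/n_i²) eV.

Setting ΔE equal to the photon energy:
1/n_f² − 1/n_i² = 48.375822 / (13.6057 × 6²) = 0.098765432

Since 1/n_i² must be positive, we need 1/n_f² > 0.098765432, i.e. n_f ≤ 3. For each allowed n_f, solve n_i = (1/n_f² − 0.098765432)^(−1/2) and check whether it is a whole number:
  n_f = 1: 1/n_i² = 1.000000000 − 0.098765432 = 0.901234568 → n_i = 1.053  (not an integer) ✗
  n_f = 2: 1/n_i² = 0.250000000 − 0.098765432 = 0.151234568 → n_i = 2.571  (not an integer) ✗
  n_f = 3: 1/n_i² = 0.111111111 − 0.098765432 = 0.012345679 → n_i = 9.000  → integer, n_i = 9 ✓

Only n_f = 3 gives an integer upper level, n_i = 9.

The transition is from n = 9 to n = 3 (emission).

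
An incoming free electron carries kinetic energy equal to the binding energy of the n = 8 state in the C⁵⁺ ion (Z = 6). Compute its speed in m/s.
1.641e+06 m/s (or 0.54730% of c)

The binding energy at n = 8 for C⁵⁺ is:
E_8 = -13.6057 × 6²/8² = -7.6532063 eV
|E_8| = 7.6532063 eV

Convert to Joules:
KE = 7.6532063 eV × (1.602177 × 10⁻¹⁹ J/eV) = 1.22618e-18 J

Using KE = ½mv²:
v = √(2·KE/m_e)
v = √(2 × 1.22618e-18 J / 9.10938 × 10⁻³¹ kg)
v = 1.641e+06 m/s

This is approximately 0.54730% the speed of light.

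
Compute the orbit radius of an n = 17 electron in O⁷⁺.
1.91165 nm (or 19.11653 Å)

The Bohr radius formula is:
r_n = n² a₀ / Z

where a₀ = 0.05291772 nm is the Bohr radius.

For O⁷⁺ (Z = 8) at n = 17:
r_17 = 17² × 0.05291772 nm / 8
r_17 = 289 × 0.05291772 nm / 8
r_17 = 15.293221 nm / 8
r_17 = 1.91165 nm

The electron orbits at approximately 1.91165 nm from the nucleus.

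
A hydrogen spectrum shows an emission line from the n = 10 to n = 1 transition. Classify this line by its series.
Lyman series

The spectral series in hydrogen are named based on the final (lower) energy level:
- Lyman series: n_final = 1 (ultraviolet)
- Balmer series: n_final = 2 (visible/near-UV)
- Paschen series: n_final = 3 (infrared)
- Brackett series: n_final = 4 (infrared)
- Pfund series: n_final = 5 (far infrared)

Since this transition ends at n = 1, it belongs to the Lyman series.

For reference, this 10 → 1 line has photon energy
ΔE = 13.6057 eV × (1/1² - 1/10²) = 13.46964300 eV,
corresponding to wavelength λ = hc/ΔE = 1239.84 eV·nm / 13.46964300 eV = 92.046983 nm in the ultraviolet region.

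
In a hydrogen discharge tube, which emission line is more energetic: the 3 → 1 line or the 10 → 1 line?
10 → 1

Calculate the energy for each transition:

Transition 3 → 1:
ΔE₁ = |E_1 - E_3| = |-13.6057/1² - (-13.6057/3²)|
ΔE₁ = |-13.605700000000 - (-1.511744444444)| = 12.093955556 eV

Transition 10 → 1:
ΔE₂ = |E_1 - E_10| = |-13.6057/1² - (-13.6057/10²)|
ΔE₂ = |-13.605700000000 - (-0.136057000000)| = 13.469643000 eV

Since 13.469643000 eV > 12.093955556 eV, the transition 10 → 1 emits the more energetic photon.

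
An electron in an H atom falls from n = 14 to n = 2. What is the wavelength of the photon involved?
372.099929 nm

First, find the transition energy using E_n = -13.6057 / n² eV:
E_14 = -13.6057 / 14² = -0.0694168367 eV
E_2 = -13.6057 / 2² = -3.4014250000 eV

Photon energy: |ΔE| = |E_2 - E_14| = 3.3320081633 eV

Convert to wavelength using E = hc/λ with hc = 1239.84 eV·nm:
λ = hc/E = 1239.84 eV·nm / 3.3320081633 eV
λ = 372.099929 nm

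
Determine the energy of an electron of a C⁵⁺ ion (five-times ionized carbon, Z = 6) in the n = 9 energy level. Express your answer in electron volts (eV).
-6.0470 eV

The energy levels of a hydrogen-like atom are given by:
E_n = -13.6057 Z² / n² eV  (with Z = 6 for C⁵⁺)

For n = 9:
E_9 = -13.6057 × 6² / 9²
E_9 = -13.6057 × 36 / 81
E_9 = -6.0470 eV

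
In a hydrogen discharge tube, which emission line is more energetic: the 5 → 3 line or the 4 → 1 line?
4 → 1

Calculate the energy for each transition:

Transition 5 → 3:
ΔE₁ = |E_3 - E_5| = |-13.6057/3² - (-13.6057/5²)|
ΔE₁ = |-1.51174444444 - (-0.54422800000)| = 0.96751644 eV

Transition 4 → 1:
ΔE₂ = |E_1 - E_4| = |-13.6057/1² - (-13.6057/4²)|
ΔE₂ = |-13.60570000000 - (-0.85035625000)| = 12.75534375 eV

Since 12.75534375 eV > 0.96751644 eV, the transition 4 → 1 emits the more energetic photon.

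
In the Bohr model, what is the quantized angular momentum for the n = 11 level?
1.16003e-33 J·s (or 11ℏ)

In the Bohr model, angular momentum is quantized:
L = nℏ

where ℏ = h/(2π) = 1.0545718e-34 J·s

For n = 11:
L = 11 × 1.0545718e-34 J·s
L = 1.16003e-33 J·s

This can also be written as L = 11ℏ.
The angular momentum is an integer multiple of the reduced Planck constant.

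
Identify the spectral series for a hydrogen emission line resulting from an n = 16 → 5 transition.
Pfund series

The spectral series in hydrogen are named based on the final (lower) energy level:
- Lyman series: n_final = 1 (ultraviolet)
- Balmer series: n_final = 2 (visible/near-UV)
- Paschen series: n_final = 3 (infrared)
- Brackett series: n_final = 4 (infrared)
- Pfund series: n_final = 5 (far infrared)

Since this transition ends at n = 5, it belongs to the Pfund series.

For reference, this 16 → 5 line has photon energy
ΔE = 13.6057 eV × (1/5² - 1/16²) = 0.49108073438 eV,
corresponding to wavelength λ = hc/ΔE = 1239.84 eV·nm / 0.49108073438 eV = 2524.71725 nm in the far infrared region.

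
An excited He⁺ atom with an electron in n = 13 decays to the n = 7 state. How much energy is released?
0.7886 eV

The energy levels are E_n = -13.6057 Z² eV / n².

Energy at n = 13: E_13 = -13.6057 × 2² / 13² = -0.3220284 eV
Energy at n = 7: E_7 = -13.6057 × 2² / 7² = -1.1106694 eV

For emission (electron falling to lower state), the photon energy is:
E_photon = E_13 - E_7 = |-0.3220284 - (-1.1106694)|
E_photon = 0.7886 eV

This energy is carried away by the emitted photon.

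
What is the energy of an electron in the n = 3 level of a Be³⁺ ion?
-24.1879 eV

For hydrogen-like ions, the energy levels scale with Z²:
E_n = -13.6057 Z² / n² eV

For Be³⁺ (Z = 4) at n = 3:
E_3 = -13.6057 × 4² / 3²
E_3 = -13.6057 × 16 / 9
E_3 = -217.6912 / 9
E_3 = -24.1879 eV

The energy is 16 times more negative than hydrogen at the same n due to the stronger nuclear charge.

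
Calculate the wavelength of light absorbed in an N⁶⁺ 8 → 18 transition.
148.32 nm

First, find the transition energy using E_n = -13.6057 Z² / n² eV:
E_8 = -13.6057 × 7² / 8² = -10.416864 eV
E_18 = -13.6057 × 7² / 18² = -2.057652 eV

Photon energy: |ΔE| = |E_18 - E_8| = 8.359212 eV

Convert to wavelength using E = hc/λ with hc = 1239.84 eV·nm:
λ = hc/E = 1239.84 eV·nm / 8.359212 eV
λ = 148.32 nm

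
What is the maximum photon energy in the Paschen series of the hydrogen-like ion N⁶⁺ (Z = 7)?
74.075478 eV

The series limit corresponds to the transition from n = ∞ to n = 3.
This is the highest energy (shortest wavelength) transition in the Paschen series.

E_∞ = 0 eV
E_3 = -13.6057 × 7² / 3² = -74.075478 eV

Energy at series limit:
ΔE = E_∞ - E_3 = 0 - (-74.075478) = 74.075478 eV

This energy equals the ionization energy from the n = 3 state of N⁶⁺.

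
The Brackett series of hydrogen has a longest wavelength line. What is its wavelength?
4050.067 nm

The longest wavelength corresponds to the smallest energy transition in the series.
The Brackett series has all transitions ending at n_f = 4.

For H, the first line (α-line) is the jump from n = 5 to n = 4:
E_5 = -13.6057 / 5² = -0.544228000 eV
E_4 = -13.6057 / 4² = -0.850356250 eV
ΔE = E_5 - E_4 = 0.306128250 eV

λ = hc/E = 1239.84 eV·nm / 0.306128250 eV
λ = 4050.067 nm

This is the α-line of the Brackett series in H.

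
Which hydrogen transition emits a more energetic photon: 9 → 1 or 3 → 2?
9 → 1

Calculate the energy for each transition:

Transition 9 → 1:
ΔE₁ = |E_1 - E_9| = |-13.6057/1² - (-13.6057/9²)|
ΔE₁ = |-13.605700000000 - (-0.167971604938)| = 13.437728395 eV

Transition 3 → 2:
ΔE₂ = |E_2 - E_3| = |-13.6057/2² - (-13.6057/3²)|
ΔE₂ = |-3.401425000000 - (-1.511744444444)| = 1.889680556 eV

Since 13.437728395 eV > 1.889680556 eV, the transition 9 → 1 emits the more energetic photon.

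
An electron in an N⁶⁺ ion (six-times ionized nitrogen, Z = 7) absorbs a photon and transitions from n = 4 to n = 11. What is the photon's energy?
36.16 eV

The energy levels of a hydrogen-like atom are E_n = -13.6057 Z² eV / n².

Energy at n = 4: E_4 = -13.6057 × 7² / 4² = -41.66746 eV
Energy at n = 11: E_11 = -13.6057 × 7² / 11² = -5.50975 eV

The excitation energy is the difference:
ΔE = E_11 - E_4
ΔE = -5.50975 - (-41.66746)
ΔE = 36.16 eV

Since this is positive, energy must be absorbed (photon absorption).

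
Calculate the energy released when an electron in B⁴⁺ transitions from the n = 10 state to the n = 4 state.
17.857481 eV

The energy levels are E_n = -13.6057 Z² eV / n².

Energy at n = 10: E_10 = -13.6057 × 5² / 10² = -3.401425000 eV
Energy at n = 4: E_4 = -13.6057 × 5² / 4² = -21.258906250 eV

For emission (electron falling to lower state), the photon energy is:
E_photon = E_10 - E_4 = |-3.401425000 - (-21.258906250)|
E_photon = 17.857481 eV

This energy is carried away by the emitted photon.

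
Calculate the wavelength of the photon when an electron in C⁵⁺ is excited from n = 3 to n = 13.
24.063095 nm

First, find the transition energy using E_n = -13.6057 Z² / n² eV:
E_3 = -13.6057 × 6² / 3² = -54.42280000 eV
E_13 = -13.6057 × 6² / 13² = -2.89825562 eV

Photon energy: |ΔE| = |E_13 - E_3| = 51.52454438 eV

Convert to wavelength using E = hc/λ with hc = 1239.84 eV·nm:
λ = hc/E = 1239.84 eV·nm / 51.52454438 eV
λ = 24.063095 nm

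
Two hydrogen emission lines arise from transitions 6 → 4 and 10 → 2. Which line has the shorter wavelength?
10 → 2

Calculate the energy for each transition:

Transition 6 → 4:
ΔE₁ = |E_4 - E_6| = |-13.6057/4² - (-13.6057/6²)|
ΔE₁ = |-0.85035625 - (-0.37793611)| = 0.47242 eV

Transition 10 → 2:
ΔE₂ = |E_2 - E_10| = |-13.6057/2² - (-13.6057/10²)|
ΔE₂ = |-3.40142500 - (-0.13605700)| = 3.26537 eV

Since 3.26537 eV > 0.47242 eV, the transition 10 → 2 emits the more energetic photon.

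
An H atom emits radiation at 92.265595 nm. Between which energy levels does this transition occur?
n = 9 → n = 1

First, find the photon energy from the wavelength (hc = 1239.84 eV·nm):
E = hc/λ = 1239.84 eV·nm / 92.265595 nm = 13.437728 eV

The energy levels of hydrogen satisfy E_n = -13.6057 / n² eV, so an emission n_i → n_f releases
ΔE = 13.6057 × (1/n_f² − 1/n_i²) eV.

Setting ΔE equal to the photon energy:
1/n_f² − 1/n_i² = 13.437728 / 13.6057 = 0.98765429

Since 1/n_i² must be positive, we need 1/n_f² > 0.98765429, i.e. n_f ≤ 1. For each allowed n_f, solve n_i = (1/n_f² − 0.98765429)^(−1/2) and check whether it is a whole number:
  n_f = 1: 1/n_i² = 1.00000000 − 0.98765429 = 0.01234571 → n_i = 9.000  → integer, n_i = 9 ✓

Only n_f = 1 gives an integer upper level, n_i = 9.

The transition is from n = 9 to n = 1 (emission).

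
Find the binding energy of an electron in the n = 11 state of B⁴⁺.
2.811095 eV

The ionization energy is the energy needed to remove the electron completely (n → ∞).

For a hydrogen-like ion with Z = 5, E_n = -13.6057 Z² / n² eV.

At n = 11: E_11 = -13.6057 × 5² / 11² = -2.811095041 eV
At n = ∞: E_∞ = 0 eV

Ionization energy = E_∞ - E_11 = 0 - (-2.811095041) = 2.811095041 eV
Ionization energy ≈ 2.811095 eV

This is also called the binding energy of the electron in state n = 11.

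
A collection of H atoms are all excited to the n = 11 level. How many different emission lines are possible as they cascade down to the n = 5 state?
21

The electron can occupy levels n = 5, 6, ..., 11 during de-excitation — that is m = 11 - 5 + 1 = 7 distinct levels.

The number of distinct spectral lines equals the number of ways to choose 2 of these m levels (each pair gives one possible emission transition):

Number of lines = m(m-1)/2 = 7×6/2 = 21

These correspond to all possible transitions between the 7 levels:
11 → 10, 11 → 9, 11 → 8, 11 → 7, 11 → 6, 11 → 5, 10 → 9, 10 → 8...

Each transition produces a photon with a unique energy (and thus wavelength). This count does not depend on Z.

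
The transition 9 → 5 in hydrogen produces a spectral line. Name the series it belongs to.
Pfund series

The spectral series in hydrogen are named based on the final (lower) energy level:
- Lyman series: n_final = 1 (ultraviolet)
- Balmer series: n_final = 2 (visible/near-UV)
- Paschen series: n_final = 3 (infrared)
- Brackett series: n_final = 4 (infrared)
- Pfund series: n_final = 5 (far infrared)

Since this transition ends at n = 5, it belongs to the Pfund series.

For reference, this 9 → 5 line has photon energy
ΔE = 13.6057 eV × (1/5² - 1/9²) = 0.376256395 eV,
corresponding to wavelength λ = hc/ΔE = 1239.84 eV·nm / 0.376256395 eV = 3295.200 nm in the far infrared region.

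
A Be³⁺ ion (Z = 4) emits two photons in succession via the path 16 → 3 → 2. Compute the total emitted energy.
53.57 eV

The energy levels of Be³⁺ are E_n = -13.6057 × 4² / n² eV.

First transition (16 → 3):
ΔE₁ = |E_3 - E_16|
ΔE₁ = |-24.18791111 - (-0.85035625)| = 23.33755 eV

Second transition (3 → 2):
ΔE₂ = |E_2 - E_3|
ΔE₂ = |-54.42280000 - (-24.18791111)| = 30.23489 eV

Total energy released:
E_total = ΔE₁ + ΔE₂ = 23.33755 + 30.23489 = 53.57 eV

Note: This equals the direct transition 16 → 2: 53.57 eV ✓
Energy is conserved regardless of the path taken.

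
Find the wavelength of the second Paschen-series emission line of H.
1281.46659 nm

The lines of a series are numbered from the longest wavelength (smallest ΔE) outward; the second line is the transition from n = n_f + 2 to n_f.
The Paschen series has all transitions ending at n_f = 3.

For H, the second line (β-line) is the jump from n = 5 to n = 3:
E_5 = -13.6057 / 5² = -0.54422800000 eV
E_3 = -13.6057 / 3² = -1.51174444444 eV
ΔE = E_5 - E_3 = 0.96751644444 eV

λ = hc/E = 1239.84 eV·nm / 0.96751644444 eV
λ = 1281.46659 nm

This is the β-line of the Paschen series in H.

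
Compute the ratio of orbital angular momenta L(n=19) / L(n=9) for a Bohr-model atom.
2.111111

In the Bohr model, L_n = nℏ, so the ratio is purely the ratio of quantum numbers:

L_19/L_9 = 19ℏ / 9ℏ = 19/9 = 2.111111

The angular momentum scales linearly with n.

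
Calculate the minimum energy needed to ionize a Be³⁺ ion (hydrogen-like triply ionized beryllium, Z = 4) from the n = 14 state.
1.110669 eV

The ionization energy is the energy needed to remove the electron completely (n → ∞).

For a hydrogen-like ion with Z = 4, E_n = -13.6057 Z² / n² eV.

At n = 14: E_14 = -13.6057 × 4² / 14² = -1.110669388 eV
At n = ∞: E_∞ = 0 eV

Ionization energy = E_∞ - E_14 = 0 - (-1.110669388) = 1.110669388 eV
Ionization energy ≈ 1.110669 eV

This is also called the binding energy of the electron in state n = 14.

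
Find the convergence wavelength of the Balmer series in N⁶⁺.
7.44 nm

The series limit corresponds to the transition from n = ∞ to n = 2.
This is the highest energy (shortest wavelength) transition in the Balmer series.

E_∞ = 0 eV
E_2 = -13.6057 × 7² / 2² = -166.6698 eV

Energy at series limit:
ΔE = E_∞ - E_2 = 0 - (-166.6698) = 166.6698 eV
λ = hc/E = 1239.84 eV·nm / 166.6698 eV = 7.44 nm

This energy equals the ionization energy from the n = 2 state of N⁶⁺.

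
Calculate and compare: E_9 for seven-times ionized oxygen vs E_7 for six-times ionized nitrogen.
N⁶⁺ at n = 7 (E = -13.60570 eV)

Using E_n = -13.6057 Z² / n² eV:

O⁷⁺ (Z = 8) at n = 9:
E = -13.6057 × 8² / 9² = -13.6057 × 64 / 81 = -10.75018272 eV

N⁶⁺ (Z = 7) at n = 7:
E = -13.6057 × 7² / 7² = -13.6057 × 49 / 49 = -13.60570000 eV

Since -13.60570000 eV < -10.75018272 eV,
N⁶⁺ at n = 7 is more tightly bound (requires more energy to ionize).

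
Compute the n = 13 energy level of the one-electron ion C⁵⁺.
-2.89826 eV

For hydrogen-like ions, the energy levels scale with Z²:
E_n = -13.6057 Z² / n² eV

For C⁵⁺ (Z = 6) at n = 13:
E_13 = -13.6057 × 6² / 13²
E_13 = -13.6057 × 36 / 169
E_13 = -489.8052 / 169
E_13 = -2.89826 eV

The energy is 36 times more negative than hydrogen at the same n due to the stronger nuclear charge.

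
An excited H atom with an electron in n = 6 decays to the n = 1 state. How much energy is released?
13.228 eV

The energy levels are E_n = -13.6057 eV / n².

Energy at n = 6: E_6 = -13.6057 / 6² = -0.377936 eV
Energy at n = 1: E_1 = -13.6057 / 1² = -13.605700 eV

For emission (electron falling to lower state), the photon energy is:
E_photon = E_6 - E_1 = |-0.377936 - (-13.605700)|
E_photon = 13.228 eV

This energy is carried away by the emitted photon.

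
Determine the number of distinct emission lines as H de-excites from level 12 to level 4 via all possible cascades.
36

The electron can occupy levels n = 4, 5, ..., 12 during de-excitation — that is m = 12 - 4 + 1 = 9 distinct levels.

The number of distinct spectral lines equals the number of ways to choose 2 of these m levels (each pair gives one possible emission transition):

Number of lines = m(m-1)/2 = 9×8/2 = 36

These correspond to all possible transitions between the 9 levels:
12 → 11, 12 → 10, 12 → 9, 12 → 8, 12 → 7, 12 → 6, 12 → 5, 12 → 4...

Each transition produces a photon with a unique energy (and thus wavelength). This count does not depend on Z.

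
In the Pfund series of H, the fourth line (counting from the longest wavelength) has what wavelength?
3295.19981 nm

The lines of a series are numbered from the longest wavelength (smallest ΔE) outward; the fourth line is the transition from n = n_f + 4 to n_f.
The Pfund series has all transitions ending at n_f = 5.

For H, the fourth line (δ-line) is the jump from n = 9 to n = 5:
E_9 = -13.6057 / 9² = -0.16797160494 eV
E_5 = -13.6057 / 5² = -0.54422800000 eV
ΔE = E_9 - E_5 = 0.37625639506 eV

λ = hc/E = 1239.84 eV·nm / 0.37625639506 eV
λ = 3295.19981 nm

This is the δ-line of the Pfund series in H.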